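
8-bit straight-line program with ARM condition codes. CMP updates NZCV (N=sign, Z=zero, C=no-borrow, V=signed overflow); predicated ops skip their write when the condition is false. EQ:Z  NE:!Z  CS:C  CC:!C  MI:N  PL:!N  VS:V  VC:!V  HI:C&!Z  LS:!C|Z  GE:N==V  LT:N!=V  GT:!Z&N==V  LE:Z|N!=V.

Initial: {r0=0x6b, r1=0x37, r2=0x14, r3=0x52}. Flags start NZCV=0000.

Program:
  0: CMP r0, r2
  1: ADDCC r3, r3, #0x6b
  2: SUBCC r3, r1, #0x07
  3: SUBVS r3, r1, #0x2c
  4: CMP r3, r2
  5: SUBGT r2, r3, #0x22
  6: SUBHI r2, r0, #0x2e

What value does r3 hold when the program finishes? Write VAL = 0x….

VAL = 0x52

[0] flags=0010 → (cmp)
[1] flags=0010 CC?F → skip
[2] flags=0010 CC?F → skip
[3] flags=0010 VS?F → skip
[4] flags=0010 → (cmp)
[5] flags=0010 GT?T → r2=0x30
[6] flags=0010 HI?T → r2=0x3d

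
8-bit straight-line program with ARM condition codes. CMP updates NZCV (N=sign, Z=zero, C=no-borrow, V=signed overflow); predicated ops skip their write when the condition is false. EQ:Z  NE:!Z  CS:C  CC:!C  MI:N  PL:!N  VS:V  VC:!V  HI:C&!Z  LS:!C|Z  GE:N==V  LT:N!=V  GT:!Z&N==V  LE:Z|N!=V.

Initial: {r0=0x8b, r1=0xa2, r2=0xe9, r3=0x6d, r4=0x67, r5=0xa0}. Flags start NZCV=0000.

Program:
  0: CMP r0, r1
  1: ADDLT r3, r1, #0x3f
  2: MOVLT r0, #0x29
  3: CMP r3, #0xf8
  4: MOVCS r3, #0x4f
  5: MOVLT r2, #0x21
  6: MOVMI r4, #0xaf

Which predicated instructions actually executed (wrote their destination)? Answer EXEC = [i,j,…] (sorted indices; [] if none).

[0] flags=1000 → (cmp)
[1] flags=1000 LT?T → r3=0xe1
[2] flags=1000 LT?T → r0=0x29
[3] flags=1000 → (cmp)
[4] flags=1000 CS?F → skip
[5] flags=1000 LT?T → r2=0x21
[6] flags=1000 MI?T → r4=0xaf

EXEC = [1,2,5,6]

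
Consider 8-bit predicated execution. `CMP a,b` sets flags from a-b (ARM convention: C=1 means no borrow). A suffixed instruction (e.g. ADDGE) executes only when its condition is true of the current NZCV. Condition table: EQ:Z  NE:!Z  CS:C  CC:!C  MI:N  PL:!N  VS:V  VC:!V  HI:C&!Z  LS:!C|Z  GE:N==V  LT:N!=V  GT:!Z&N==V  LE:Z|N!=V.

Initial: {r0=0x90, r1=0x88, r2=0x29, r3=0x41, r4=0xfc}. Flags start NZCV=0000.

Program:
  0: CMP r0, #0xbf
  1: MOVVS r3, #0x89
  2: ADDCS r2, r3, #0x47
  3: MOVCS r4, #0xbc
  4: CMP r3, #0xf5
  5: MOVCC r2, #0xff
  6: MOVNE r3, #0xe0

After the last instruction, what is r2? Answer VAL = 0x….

VAL = 0xff

0: ✓ CMP  NZCV=1000
1: · MOVVS
2: · ADDCS
3: · MOVCS
4: ✓ CMP  NZCV=0000
5: ✓ MOVCC  r2←0xff
6: ✓ MOVNE  r3←0xe0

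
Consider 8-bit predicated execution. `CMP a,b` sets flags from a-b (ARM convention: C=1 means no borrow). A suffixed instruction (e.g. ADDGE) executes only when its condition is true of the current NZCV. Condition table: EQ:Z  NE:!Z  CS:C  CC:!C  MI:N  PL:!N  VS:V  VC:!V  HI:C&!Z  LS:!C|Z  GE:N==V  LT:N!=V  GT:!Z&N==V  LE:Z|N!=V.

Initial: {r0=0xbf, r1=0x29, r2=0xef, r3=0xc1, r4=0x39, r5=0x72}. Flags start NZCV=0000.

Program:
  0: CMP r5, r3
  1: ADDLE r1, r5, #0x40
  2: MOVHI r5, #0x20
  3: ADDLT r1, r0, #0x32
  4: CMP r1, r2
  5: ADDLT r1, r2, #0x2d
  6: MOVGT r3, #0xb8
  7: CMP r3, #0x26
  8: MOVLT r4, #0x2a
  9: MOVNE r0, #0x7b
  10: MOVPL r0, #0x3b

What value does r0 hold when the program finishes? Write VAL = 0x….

[0] flags=1001 → (cmp)
[1] flags=1001 LE?F → skip
[2] flags=1001 HI?F → skip
[3] flags=1001 LT?F → skip
[4] flags=0000 → (cmp)
[5] flags=0000 LT?F → skip
[6] flags=0000 GT?T → r3=0xb8
[7] flags=1010 → (cmp)
[8] flags=1010 LT?T → r4=0x2a
[9] flags=1010 NE?T → r0=0x7b
[10] flags=1010 PL?F → skip

VAL = 0x7b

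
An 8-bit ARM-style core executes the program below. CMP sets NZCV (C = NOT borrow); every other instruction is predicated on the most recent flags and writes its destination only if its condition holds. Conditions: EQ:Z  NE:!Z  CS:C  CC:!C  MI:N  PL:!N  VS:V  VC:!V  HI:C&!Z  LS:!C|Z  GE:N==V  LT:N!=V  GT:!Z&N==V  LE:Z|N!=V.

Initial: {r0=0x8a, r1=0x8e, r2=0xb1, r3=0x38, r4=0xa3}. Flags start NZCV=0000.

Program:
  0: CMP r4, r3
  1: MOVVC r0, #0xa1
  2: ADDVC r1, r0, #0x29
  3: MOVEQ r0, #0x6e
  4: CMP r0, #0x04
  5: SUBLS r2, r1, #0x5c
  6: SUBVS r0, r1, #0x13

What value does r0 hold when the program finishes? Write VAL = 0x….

VAL = 0x8a

[0] flags=0011 → (cmp)
[1] flags=0011 VC?F → skip
[2] flags=0011 VC?F → skip
[3] flags=0011 EQ?F → skip
[4] flags=1010 → (cmp)
[5] flags=1010 LS?F → skip
[6] flags=1010 VS?F → skip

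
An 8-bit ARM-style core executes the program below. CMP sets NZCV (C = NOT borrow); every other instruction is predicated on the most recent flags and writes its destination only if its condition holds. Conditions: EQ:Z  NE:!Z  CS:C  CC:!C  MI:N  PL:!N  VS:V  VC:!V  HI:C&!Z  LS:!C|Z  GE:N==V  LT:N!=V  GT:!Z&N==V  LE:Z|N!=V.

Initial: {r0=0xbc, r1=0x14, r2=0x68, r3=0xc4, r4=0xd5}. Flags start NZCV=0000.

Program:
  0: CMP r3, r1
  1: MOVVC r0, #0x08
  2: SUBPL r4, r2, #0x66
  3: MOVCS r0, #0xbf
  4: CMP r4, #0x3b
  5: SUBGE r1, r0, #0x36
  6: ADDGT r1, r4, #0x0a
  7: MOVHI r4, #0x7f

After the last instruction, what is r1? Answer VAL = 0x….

VAL = 0x14

0: ✓ CMP  NZCV=1010
1: ✓ MOVVC  r0←0x08
2: · SUBPL
3: ✓ MOVCS  r0←0xbf
4: ✓ CMP  NZCV=1010
5: · SUBGE
6: · ADDGT
7: ✓ MOVHI  r4←0x7f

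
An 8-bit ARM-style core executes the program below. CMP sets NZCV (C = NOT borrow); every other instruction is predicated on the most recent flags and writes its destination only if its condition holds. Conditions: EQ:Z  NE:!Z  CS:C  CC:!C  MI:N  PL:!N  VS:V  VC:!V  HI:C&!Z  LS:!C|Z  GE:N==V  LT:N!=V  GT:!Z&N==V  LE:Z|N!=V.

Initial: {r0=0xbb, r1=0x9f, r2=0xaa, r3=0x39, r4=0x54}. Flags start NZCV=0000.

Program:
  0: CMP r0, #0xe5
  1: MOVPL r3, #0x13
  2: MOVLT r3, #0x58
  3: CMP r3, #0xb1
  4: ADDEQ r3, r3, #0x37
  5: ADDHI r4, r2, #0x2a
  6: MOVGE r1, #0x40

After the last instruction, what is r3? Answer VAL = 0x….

VAL = 0x58

0: ✓ CMP  NZCV=1000
1: · MOVPL
2: ✓ MOVLT  r3←0x58
3: ✓ CMP  NZCV=1001
4: · ADDEQ
5: · ADDHI
6: ✓ MOVGE  r1←0x40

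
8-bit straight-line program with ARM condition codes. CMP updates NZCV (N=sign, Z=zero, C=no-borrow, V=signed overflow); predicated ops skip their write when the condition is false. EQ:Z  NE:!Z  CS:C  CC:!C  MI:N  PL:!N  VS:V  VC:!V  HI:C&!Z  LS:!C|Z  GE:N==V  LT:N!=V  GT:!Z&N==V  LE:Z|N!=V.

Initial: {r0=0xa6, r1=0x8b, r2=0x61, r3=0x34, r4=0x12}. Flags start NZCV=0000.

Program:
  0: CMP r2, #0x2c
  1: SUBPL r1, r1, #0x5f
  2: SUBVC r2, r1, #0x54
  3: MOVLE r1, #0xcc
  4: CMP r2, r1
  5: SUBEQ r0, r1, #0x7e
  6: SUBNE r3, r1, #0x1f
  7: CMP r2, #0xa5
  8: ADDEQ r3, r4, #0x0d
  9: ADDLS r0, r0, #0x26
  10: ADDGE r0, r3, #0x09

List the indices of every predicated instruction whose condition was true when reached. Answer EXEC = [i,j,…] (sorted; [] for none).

[0] flags=0010 → (cmp)
[1] flags=0010 PL?T → r1=0x2c
[2] flags=0010 VC?T → r2=0xd8
[3] flags=0010 LE?F → skip
[4] flags=1010 → (cmp)
[5] flags=1010 EQ?F → skip
[6] flags=1010 NE?T → r3=0x0d
[7] flags=0010 → (cmp)
[8] flags=0010 EQ?F → skip
[9] flags=0010 LS?F → skip
[10] flags=0010 GE?T → r0=0x16

EXEC = [1,2,6,10]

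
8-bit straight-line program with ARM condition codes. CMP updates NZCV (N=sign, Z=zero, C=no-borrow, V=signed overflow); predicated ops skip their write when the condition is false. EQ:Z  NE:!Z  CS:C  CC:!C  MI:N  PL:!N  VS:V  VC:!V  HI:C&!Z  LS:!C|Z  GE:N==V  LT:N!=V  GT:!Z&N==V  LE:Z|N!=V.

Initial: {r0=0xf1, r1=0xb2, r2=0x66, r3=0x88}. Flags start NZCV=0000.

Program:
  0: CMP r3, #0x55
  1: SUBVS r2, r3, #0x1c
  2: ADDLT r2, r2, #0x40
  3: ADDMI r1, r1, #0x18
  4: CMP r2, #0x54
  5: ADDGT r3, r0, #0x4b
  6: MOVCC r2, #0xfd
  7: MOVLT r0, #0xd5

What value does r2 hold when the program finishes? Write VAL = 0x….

VAL = 0xac

[0] flags=0011 → (cmp)
[1] flags=0011 VS?T → r2=0x6c
[2] flags=0011 LT?T → r2=0xac
[3] flags=0011 MI?F → skip
[4] flags=0011 → (cmp)
[5] flags=0011 GT?F → skip
[6] flags=0011 CC?F → skip
[7] flags=0011 LT?T → r0=0xd5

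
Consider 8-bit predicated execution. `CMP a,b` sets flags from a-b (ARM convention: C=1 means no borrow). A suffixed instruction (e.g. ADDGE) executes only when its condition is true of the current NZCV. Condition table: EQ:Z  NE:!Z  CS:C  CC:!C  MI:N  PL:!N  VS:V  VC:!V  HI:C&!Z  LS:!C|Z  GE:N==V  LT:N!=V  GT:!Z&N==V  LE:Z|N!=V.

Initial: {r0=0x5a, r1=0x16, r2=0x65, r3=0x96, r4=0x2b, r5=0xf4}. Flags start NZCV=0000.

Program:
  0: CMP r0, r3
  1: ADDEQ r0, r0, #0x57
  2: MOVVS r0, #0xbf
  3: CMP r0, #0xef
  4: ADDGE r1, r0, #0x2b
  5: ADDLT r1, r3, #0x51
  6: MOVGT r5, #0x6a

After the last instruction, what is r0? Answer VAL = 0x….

VAL = 0xbf

0: ✓ CMP  NZCV=1001
1: · ADDEQ
2: ✓ MOVVS  r0←0xbf
3: ✓ CMP  NZCV=1000
4: · ADDGE
5: ✓ ADDLT  r1←0xe7
6: · MOVGT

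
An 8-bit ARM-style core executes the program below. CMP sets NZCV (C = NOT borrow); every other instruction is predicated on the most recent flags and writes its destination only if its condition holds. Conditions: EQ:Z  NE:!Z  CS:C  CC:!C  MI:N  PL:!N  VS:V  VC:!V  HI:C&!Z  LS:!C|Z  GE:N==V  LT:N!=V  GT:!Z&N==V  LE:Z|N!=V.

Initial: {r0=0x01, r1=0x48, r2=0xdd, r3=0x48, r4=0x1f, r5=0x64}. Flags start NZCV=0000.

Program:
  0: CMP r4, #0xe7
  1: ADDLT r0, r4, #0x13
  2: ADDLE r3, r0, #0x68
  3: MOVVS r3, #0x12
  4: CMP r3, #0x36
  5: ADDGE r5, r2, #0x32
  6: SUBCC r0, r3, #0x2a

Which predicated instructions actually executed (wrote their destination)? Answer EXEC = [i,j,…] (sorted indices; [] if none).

EXEC = [5]

[0] flags=0000 → (cmp)
[1] flags=0000 LT?F → skip
[2] flags=0000 LE?F → skip
[3] flags=0000 VS?F → skip
[4] flags=0010 → (cmp)
[5] flags=0010 GE?T → r5=0x0f
[6] flags=0010 CC?F → skip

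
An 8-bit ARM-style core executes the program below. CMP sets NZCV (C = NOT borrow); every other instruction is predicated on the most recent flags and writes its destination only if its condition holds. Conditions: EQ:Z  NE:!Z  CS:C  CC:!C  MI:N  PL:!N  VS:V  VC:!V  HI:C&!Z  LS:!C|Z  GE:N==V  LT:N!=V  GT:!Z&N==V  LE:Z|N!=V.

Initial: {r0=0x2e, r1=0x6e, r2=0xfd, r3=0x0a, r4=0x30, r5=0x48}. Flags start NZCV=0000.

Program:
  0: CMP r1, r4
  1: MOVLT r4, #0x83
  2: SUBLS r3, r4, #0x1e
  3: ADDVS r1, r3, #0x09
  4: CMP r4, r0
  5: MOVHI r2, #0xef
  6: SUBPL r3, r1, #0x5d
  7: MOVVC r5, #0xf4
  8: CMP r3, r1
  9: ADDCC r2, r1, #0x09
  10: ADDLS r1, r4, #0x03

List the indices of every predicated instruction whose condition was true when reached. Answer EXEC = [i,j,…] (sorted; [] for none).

EXEC = [5,6,7,9,10]

0: ✓ CMP  NZCV=0010
1: · MOVLT
2: · SUBLS
3: · ADDVS
4: ✓ CMP  NZCV=0010
5: ✓ MOVHI  r2←0xef
6: ✓ SUBPL  r3←0x11
7: ✓ MOVVC  r5←0xf4
8: ✓ CMP  NZCV=1000
9: ✓ ADDCC  r2←0x77
10: ✓ ADDLS  r1←0x33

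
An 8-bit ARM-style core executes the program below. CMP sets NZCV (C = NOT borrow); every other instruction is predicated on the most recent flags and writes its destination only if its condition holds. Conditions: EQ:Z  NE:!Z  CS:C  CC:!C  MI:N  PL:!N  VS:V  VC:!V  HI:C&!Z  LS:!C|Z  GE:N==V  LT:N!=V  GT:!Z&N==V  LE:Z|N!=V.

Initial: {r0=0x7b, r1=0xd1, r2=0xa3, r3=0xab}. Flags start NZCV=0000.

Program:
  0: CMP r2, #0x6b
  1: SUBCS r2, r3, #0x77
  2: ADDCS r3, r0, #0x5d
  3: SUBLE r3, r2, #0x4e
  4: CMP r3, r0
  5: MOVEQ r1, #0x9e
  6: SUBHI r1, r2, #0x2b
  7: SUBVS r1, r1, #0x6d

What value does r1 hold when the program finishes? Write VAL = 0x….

VAL = 0x9c

[0] flags=0011 → (cmp)
[1] flags=0011 CS?T → r2=0x34
[2] flags=0011 CS?T → r3=0xd8
[3] flags=0011 LE?T → r3=0xe6
[4] flags=0011 → (cmp)
[5] flags=0011 EQ?F → skip
[6] flags=0011 HI?T → r1=0x09
[7] flags=0011 VS?T → r1=0x9c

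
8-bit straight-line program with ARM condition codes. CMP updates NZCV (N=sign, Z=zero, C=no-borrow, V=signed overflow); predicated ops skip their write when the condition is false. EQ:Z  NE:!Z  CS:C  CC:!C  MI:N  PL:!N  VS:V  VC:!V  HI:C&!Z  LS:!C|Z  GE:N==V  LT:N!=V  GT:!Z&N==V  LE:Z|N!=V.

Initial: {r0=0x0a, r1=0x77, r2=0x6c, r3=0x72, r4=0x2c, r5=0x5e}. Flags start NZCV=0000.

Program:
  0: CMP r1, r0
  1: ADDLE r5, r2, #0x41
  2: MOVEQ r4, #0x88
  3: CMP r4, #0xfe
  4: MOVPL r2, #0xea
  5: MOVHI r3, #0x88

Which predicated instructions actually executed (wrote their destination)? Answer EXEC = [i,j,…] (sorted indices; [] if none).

[0] flags=0010 → (cmp)
[1] flags=0010 LE?F → skip
[2] flags=0010 EQ?F → skip
[3] flags=0000 → (cmp)
[4] flags=0000 PL?T → r2=0xea
[5] flags=0000 HI?F → skip

EXEC = [4]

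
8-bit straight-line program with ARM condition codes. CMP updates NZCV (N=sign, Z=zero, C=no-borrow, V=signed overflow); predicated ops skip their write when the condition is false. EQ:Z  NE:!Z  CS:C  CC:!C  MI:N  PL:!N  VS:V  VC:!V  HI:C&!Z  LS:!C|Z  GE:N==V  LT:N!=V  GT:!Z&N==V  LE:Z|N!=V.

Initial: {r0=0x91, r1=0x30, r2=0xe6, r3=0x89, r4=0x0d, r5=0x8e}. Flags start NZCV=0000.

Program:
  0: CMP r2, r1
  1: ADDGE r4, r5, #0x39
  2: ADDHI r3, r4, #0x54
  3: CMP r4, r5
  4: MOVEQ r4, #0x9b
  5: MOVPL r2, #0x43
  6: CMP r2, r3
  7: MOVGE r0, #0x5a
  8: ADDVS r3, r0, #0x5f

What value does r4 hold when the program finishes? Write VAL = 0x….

0: ✓ CMP  NZCV=1010
1: · ADDGE
2: ✓ ADDHI  r3←0x61
3: ✓ CMP  NZCV=0000
4: · MOVEQ
5: ✓ MOVPL  r2←0x43
6: ✓ CMP  NZCV=1000
7: · MOVGE
8: · ADDVS

VAL = 0x0d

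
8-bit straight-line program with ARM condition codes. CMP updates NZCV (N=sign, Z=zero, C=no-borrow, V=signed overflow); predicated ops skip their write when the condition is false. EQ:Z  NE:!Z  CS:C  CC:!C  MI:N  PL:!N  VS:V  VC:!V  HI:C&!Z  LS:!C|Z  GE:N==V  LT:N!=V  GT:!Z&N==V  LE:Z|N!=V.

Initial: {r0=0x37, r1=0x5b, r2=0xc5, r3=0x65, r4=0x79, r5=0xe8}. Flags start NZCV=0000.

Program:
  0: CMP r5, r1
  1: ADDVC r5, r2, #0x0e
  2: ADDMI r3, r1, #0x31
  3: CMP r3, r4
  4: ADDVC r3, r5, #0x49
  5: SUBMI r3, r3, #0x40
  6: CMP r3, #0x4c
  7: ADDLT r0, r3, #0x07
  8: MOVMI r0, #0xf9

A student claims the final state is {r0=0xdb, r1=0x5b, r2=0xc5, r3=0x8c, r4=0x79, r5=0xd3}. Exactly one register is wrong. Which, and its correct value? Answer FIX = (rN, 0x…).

[0] flags=1010 → (cmp)
[1] flags=1010 VC?T → r5=0xd3
[2] flags=1010 MI?T → r3=0x8c
[3] flags=0011 → (cmp)
[4] flags=0011 VC?F → skip
[5] flags=0011 MI?F → skip
[6] flags=0011 → (cmp)
[7] flags=0011 LT?T → r0=0x93
[8] flags=0011 MI?F → skip

FIX = (r0, 0x93)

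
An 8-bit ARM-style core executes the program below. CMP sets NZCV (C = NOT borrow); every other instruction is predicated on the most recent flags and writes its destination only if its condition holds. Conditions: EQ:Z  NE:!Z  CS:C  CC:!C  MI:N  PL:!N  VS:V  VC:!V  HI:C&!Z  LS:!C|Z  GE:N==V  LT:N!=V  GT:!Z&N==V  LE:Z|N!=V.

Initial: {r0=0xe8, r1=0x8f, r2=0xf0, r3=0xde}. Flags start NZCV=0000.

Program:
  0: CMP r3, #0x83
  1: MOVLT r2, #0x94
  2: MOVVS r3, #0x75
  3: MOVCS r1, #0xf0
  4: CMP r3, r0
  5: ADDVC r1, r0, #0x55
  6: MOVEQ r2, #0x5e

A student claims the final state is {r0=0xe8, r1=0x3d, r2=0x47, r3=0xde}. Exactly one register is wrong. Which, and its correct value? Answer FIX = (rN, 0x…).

[0] flags=0010 → (cmp)
[1] flags=0010 LT?F → skip
[2] flags=0010 VS?F → skip
[3] flags=0010 CS?T → r1=0xf0
[4] flags=1000 → (cmp)
[5] flags=1000 VC?T → r1=0x3d
[6] flags=1000 EQ?F → skip

FIX = (r2, 0xf0)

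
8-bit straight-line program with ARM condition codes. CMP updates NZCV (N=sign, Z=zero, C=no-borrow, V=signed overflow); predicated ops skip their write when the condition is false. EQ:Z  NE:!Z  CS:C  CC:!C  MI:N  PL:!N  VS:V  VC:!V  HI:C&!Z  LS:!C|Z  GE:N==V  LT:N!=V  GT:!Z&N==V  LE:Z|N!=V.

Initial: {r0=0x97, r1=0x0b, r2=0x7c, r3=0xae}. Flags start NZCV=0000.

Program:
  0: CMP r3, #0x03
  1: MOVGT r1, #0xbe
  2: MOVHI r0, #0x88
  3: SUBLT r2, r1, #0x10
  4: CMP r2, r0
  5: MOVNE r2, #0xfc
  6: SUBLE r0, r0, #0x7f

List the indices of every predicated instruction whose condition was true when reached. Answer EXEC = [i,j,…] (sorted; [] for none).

EXEC = [2,3,5]

[0] flags=1010 → (cmp)
[1] flags=1010 GT?F → skip
[2] flags=1010 HI?T → r0=0x88
[3] flags=1010 LT?T → r2=0xfb
[4] flags=0010 → (cmp)
[5] flags=0010 NE?T → r2=0xfc
[6] flags=0010 LE?F → skip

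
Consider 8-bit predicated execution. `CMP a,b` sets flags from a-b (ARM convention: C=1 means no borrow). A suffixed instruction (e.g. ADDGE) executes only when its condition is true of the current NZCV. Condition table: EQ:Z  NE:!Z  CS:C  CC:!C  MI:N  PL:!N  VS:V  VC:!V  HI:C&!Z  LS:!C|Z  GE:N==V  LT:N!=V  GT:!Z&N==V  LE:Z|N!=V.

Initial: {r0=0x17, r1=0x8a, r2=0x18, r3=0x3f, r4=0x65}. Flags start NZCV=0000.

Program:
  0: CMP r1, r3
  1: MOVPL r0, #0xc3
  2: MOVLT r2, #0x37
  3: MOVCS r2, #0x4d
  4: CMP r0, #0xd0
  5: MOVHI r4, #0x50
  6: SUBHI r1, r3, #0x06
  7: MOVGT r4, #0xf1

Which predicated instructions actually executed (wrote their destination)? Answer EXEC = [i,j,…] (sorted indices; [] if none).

EXEC = [1,2,3]

0: ✓ CMP  NZCV=0011
1: ✓ MOVPL  r0←0xc3
2: ✓ MOVLT  r2←0x37
3: ✓ MOVCS  r2←0x4d
4: ✓ CMP  NZCV=1000
5: · MOVHI
6: · SUBHI
7: · MOVGT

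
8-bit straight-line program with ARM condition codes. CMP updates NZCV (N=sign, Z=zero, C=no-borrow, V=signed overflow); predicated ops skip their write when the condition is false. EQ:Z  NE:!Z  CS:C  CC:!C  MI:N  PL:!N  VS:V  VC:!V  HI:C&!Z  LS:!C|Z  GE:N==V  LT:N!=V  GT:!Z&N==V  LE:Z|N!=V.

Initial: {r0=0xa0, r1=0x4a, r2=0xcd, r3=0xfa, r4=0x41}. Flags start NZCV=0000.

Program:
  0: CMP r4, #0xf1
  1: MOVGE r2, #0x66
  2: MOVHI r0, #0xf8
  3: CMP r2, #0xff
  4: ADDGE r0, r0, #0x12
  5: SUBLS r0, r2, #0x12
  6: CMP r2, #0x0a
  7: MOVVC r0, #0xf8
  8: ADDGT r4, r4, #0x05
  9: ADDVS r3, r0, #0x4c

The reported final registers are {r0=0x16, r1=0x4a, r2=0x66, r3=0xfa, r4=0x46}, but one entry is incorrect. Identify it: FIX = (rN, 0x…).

[0] flags=0000 → (cmp)
[1] flags=0000 GE?T → r2=0x66
[2] flags=0000 HI?F → skip
[3] flags=0000 → (cmp)
[4] flags=0000 GE?T → r0=0xb2
[5] flags=0000 LS?T → r0=0x54
[6] flags=0010 → (cmp)
[7] flags=0010 VC?T → r0=0xf8
[8] flags=0010 GT?T → r4=0x46
[9] flags=0010 VS?F → skip

FIX = (r0, 0xf8)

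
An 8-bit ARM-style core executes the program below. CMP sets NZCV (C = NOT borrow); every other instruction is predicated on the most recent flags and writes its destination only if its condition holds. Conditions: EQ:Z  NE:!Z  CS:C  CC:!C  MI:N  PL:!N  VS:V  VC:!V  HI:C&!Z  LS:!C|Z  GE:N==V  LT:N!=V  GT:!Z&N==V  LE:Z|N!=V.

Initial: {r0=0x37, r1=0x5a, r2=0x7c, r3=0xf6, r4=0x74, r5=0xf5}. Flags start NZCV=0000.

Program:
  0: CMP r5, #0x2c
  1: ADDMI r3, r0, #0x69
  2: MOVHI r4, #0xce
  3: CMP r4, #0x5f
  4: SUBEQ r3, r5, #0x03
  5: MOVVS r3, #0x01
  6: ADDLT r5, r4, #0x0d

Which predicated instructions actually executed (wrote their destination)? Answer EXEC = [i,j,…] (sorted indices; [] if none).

EXEC = [1,2,5,6]

[0] flags=1010 → (cmp)
[1] flags=1010 MI?T → r3=0xa0
[2] flags=1010 HI?T → r4=0xce
[3] flags=0011 → (cmp)
[4] flags=0011 EQ?F → skip
[5] flags=0011 VS?T → r3=0x01
[6] flags=0011 LT?T → r5=0xdb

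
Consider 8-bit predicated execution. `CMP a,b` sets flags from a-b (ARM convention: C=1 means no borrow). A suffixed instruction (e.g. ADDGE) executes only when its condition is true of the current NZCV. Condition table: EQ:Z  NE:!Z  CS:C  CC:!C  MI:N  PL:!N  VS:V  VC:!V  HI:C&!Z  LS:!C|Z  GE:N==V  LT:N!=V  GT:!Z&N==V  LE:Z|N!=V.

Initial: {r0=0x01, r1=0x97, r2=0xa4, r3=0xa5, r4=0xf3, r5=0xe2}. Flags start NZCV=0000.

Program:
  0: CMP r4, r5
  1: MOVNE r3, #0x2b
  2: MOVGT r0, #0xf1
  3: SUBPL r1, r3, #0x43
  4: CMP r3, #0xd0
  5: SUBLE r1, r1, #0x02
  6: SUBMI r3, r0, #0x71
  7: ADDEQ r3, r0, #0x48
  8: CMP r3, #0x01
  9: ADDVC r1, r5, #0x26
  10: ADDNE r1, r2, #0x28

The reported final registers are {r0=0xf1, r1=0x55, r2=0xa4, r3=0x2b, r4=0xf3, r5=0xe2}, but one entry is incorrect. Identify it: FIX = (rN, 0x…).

FIX = (r1, 0xcc)

[0] flags=0010 → (cmp)
[1] flags=0010 NE?T → r3=0x2b
[2] flags=0010 GT?T → r0=0xf1
[3] flags=0010 PL?T → r1=0xe8
[4] flags=0000 → (cmp)
[5] flags=0000 LE?F → skip
[6] flags=0000 MI?F → skip
[7] flags=0000 EQ?F → skip
[8] flags=0010 → (cmp)
[9] flags=0010 VC?T → r1=0x08
[10] flags=0010 NE?T → r1=0xcc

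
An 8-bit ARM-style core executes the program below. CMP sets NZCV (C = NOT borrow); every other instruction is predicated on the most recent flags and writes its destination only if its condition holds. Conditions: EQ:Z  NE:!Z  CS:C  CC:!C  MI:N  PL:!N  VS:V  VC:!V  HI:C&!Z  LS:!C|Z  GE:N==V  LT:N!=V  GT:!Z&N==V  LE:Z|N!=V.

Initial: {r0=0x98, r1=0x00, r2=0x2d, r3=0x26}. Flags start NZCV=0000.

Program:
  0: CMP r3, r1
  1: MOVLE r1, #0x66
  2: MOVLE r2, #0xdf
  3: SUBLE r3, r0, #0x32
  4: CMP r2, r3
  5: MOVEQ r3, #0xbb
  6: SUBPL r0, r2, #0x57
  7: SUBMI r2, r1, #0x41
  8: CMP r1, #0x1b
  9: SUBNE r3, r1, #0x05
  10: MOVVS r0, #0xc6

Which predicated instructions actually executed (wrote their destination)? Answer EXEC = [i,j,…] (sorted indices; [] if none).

EXEC = [6,9]

[0] flags=0010 → (cmp)
[1] flags=0010 LE?F → skip
[2] flags=0010 LE?F → skip
[3] flags=0010 LE?F → skip
[4] flags=0010 → (cmp)
[5] flags=0010 EQ?F → skip
[6] flags=0010 PL?T → r0=0xd6
[7] flags=0010 MI?F → skip
[8] flags=1000 → (cmp)
[9] flags=1000 NE?T → r3=0xfb
[10] flags=1000 VS?F → skip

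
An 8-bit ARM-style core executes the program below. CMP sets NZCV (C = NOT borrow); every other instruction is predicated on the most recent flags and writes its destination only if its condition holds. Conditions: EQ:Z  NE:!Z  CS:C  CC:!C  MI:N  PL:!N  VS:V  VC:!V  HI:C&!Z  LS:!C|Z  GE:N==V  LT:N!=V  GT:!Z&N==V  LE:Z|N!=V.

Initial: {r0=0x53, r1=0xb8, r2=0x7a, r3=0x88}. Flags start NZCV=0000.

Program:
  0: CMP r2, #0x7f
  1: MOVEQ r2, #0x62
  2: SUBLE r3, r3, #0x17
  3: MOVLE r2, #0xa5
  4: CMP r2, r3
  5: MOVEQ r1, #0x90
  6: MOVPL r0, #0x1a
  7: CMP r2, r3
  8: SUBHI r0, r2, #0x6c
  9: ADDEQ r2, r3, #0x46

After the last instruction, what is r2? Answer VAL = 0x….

VAL = 0xa5

[0] flags=1000 → (cmp)
[1] flags=1000 EQ?F → skip
[2] flags=1000 LE?T → r3=0x71
[3] flags=1000 LE?T → r2=0xa5
[4] flags=0011 → (cmp)
[5] flags=0011 EQ?F → skip
[6] flags=0011 PL?T → r0=0x1a
[7] flags=0011 → (cmp)
[8] flags=0011 HI?T → r0=0x39
[9] flags=0011 EQ?F → skip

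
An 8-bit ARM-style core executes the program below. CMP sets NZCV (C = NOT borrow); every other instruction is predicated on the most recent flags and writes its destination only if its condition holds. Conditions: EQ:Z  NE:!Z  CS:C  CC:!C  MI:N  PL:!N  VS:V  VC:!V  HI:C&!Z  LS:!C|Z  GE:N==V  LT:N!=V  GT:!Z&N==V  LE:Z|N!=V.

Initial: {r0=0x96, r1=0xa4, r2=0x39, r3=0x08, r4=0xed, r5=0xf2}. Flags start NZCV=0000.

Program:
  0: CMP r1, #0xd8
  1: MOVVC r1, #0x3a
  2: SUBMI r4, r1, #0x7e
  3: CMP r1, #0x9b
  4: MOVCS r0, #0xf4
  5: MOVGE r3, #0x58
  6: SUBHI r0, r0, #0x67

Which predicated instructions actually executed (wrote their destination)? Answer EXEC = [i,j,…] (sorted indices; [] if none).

[0] flags=1000 → (cmp)
[1] flags=1000 VC?T → r1=0x3a
[2] flags=1000 MI?T → r4=0xbc
[3] flags=1001 → (cmp)
[4] flags=1001 CS?F → skip
[5] flags=1001 GE?T → r3=0x58
[6] flags=1001 HI?F → skip

EXEC = [1,2,5]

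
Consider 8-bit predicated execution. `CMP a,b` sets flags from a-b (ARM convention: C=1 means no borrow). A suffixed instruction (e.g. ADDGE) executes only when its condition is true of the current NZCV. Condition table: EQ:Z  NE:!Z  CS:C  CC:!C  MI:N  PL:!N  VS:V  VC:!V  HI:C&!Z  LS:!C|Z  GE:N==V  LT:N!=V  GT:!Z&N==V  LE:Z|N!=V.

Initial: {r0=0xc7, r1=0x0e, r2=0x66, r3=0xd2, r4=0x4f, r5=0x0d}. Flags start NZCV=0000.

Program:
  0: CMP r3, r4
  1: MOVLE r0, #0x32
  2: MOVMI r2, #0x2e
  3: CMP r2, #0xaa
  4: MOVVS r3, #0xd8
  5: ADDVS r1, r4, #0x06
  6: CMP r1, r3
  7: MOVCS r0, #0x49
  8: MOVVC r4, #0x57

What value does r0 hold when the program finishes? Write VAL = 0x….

0: ✓ CMP  NZCV=1010
1: ✓ MOVLE  r0←0x32
2: ✓ MOVMI  r2←0x2e
3: ✓ CMP  NZCV=1001
4: ✓ MOVVS  r3←0xd8
5: ✓ ADDVS  r1←0x55
6: ✓ CMP  NZCV=0000
7: · MOVCS
8: ✓ MOVVC  r4←0x57

VAL = 0x32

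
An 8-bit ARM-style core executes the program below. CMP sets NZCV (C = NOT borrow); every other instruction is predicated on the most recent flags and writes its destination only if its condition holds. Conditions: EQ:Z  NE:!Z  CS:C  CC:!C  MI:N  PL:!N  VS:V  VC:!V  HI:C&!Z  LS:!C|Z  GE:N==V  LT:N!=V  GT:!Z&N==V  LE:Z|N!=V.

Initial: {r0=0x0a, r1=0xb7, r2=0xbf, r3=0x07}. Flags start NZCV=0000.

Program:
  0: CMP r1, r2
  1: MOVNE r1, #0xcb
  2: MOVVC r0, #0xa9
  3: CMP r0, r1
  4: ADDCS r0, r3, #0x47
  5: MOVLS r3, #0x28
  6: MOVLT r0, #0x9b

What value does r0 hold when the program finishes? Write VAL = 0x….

VAL = 0x9b

[0] flags=1000 → (cmp)
[1] flags=1000 NE?T → r1=0xcb
[2] flags=1000 VC?T → r0=0xa9
[3] flags=1000 → (cmp)
[4] flags=1000 CS?F → skip
[5] flags=1000 LS?T → r3=0x28
[6] flags=1000 LT?T → r0=0x9b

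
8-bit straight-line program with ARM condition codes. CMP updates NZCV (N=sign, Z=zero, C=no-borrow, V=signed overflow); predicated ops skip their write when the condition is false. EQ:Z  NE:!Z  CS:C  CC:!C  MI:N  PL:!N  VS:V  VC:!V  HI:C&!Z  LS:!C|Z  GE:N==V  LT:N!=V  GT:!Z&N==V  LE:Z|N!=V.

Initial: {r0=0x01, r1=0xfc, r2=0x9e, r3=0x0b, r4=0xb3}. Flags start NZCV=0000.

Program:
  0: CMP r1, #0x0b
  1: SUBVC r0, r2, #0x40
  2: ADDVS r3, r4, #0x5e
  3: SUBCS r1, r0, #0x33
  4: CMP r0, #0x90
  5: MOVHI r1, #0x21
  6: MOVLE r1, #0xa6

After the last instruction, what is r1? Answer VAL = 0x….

VAL = 0x2b

0: ✓ CMP  NZCV=1010
1: ✓ SUBVC  r0←0x5e
2: · ADDVS
3: ✓ SUBCS  r1←0x2b
4: ✓ CMP  NZCV=1001
5: · MOVHI
6: · MOVLE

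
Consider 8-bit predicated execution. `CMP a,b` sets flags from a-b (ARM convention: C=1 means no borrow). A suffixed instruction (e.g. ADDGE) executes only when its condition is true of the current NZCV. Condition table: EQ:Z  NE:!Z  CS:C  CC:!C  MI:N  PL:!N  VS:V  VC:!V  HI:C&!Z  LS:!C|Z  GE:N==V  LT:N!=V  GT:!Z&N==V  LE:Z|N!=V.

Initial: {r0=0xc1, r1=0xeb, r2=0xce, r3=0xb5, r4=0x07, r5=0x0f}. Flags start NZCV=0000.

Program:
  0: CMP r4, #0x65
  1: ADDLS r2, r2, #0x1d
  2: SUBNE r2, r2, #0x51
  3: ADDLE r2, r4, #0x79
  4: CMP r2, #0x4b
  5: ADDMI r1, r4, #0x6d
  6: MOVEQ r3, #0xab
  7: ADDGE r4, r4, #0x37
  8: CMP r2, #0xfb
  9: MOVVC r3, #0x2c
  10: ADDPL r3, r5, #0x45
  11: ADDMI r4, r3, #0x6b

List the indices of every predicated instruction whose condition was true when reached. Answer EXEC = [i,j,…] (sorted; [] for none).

[0] flags=1000 → (cmp)
[1] flags=1000 LS?T → r2=0xeb
[2] flags=1000 NE?T → r2=0x9a
[3] flags=1000 LE?T → r2=0x80
[4] flags=0011 → (cmp)
[5] flags=0011 MI?F → skip
[6] flags=0011 EQ?F → skip
[7] flags=0011 GE?F → skip
[8] flags=1000 → (cmp)
[9] flags=1000 VC?T → r3=0x2c
[10] flags=1000 PL?F → skip
[11] flags=1000 MI?T → r4=0x97

EXEC = [1,2,3,9,11]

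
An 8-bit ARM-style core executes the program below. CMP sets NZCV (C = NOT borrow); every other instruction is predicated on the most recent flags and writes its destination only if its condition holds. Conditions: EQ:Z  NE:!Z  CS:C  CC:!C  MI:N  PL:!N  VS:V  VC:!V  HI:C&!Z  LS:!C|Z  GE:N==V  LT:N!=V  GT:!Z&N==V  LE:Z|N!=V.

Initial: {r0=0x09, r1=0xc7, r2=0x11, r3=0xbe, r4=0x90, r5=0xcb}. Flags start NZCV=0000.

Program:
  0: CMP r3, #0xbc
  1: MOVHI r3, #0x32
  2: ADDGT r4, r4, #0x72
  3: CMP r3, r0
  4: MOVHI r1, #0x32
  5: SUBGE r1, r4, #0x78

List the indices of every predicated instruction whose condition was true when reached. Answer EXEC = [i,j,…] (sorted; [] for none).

0: ✓ CMP  NZCV=0010
1: ✓ MOVHI  r3←0x32
2: ✓ ADDGT  r4←0x02
3: ✓ CMP  NZCV=0010
4: ✓ MOVHI  r1←0x32
5: ✓ SUBGE  r1←0x8a

EXEC = [1,2,4,5]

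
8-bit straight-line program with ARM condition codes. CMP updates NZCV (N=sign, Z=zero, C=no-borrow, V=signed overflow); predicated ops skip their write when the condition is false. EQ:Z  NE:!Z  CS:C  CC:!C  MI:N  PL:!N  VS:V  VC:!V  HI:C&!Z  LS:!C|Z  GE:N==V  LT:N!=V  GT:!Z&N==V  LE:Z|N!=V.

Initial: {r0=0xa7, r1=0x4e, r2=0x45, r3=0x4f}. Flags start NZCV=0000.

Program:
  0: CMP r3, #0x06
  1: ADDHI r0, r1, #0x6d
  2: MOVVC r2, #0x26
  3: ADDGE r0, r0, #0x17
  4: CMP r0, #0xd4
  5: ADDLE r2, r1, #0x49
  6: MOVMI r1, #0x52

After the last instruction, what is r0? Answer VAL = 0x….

[0] flags=0010 → (cmp)
[1] flags=0010 HI?T → r0=0xbb
[2] flags=0010 VC?T → r2=0x26
[3] flags=0010 GE?T → r0=0xd2
[4] flags=1000 → (cmp)
[5] flags=1000 LE?T → r2=0x97
[6] flags=1000 MI?T → r1=0x52

VAL = 0xd2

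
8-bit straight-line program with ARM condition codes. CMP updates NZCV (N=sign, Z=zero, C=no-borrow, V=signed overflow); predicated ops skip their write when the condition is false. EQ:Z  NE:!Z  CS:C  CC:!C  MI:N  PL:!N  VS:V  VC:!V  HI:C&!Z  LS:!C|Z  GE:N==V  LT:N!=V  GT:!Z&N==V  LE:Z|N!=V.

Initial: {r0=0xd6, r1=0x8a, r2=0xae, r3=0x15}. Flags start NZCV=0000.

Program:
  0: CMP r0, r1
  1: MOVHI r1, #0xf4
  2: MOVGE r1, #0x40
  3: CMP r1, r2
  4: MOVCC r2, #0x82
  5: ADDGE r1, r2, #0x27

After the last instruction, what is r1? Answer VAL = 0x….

VAL = 0xa9

0: ✓ CMP  NZCV=0010
1: ✓ MOVHI  r1←0xf4
2: ✓ MOVGE  r1←0x40
3: ✓ CMP  NZCV=1001
4: ✓ MOVCC  r2←0x82
5: ✓ ADDGE  r1←0xa9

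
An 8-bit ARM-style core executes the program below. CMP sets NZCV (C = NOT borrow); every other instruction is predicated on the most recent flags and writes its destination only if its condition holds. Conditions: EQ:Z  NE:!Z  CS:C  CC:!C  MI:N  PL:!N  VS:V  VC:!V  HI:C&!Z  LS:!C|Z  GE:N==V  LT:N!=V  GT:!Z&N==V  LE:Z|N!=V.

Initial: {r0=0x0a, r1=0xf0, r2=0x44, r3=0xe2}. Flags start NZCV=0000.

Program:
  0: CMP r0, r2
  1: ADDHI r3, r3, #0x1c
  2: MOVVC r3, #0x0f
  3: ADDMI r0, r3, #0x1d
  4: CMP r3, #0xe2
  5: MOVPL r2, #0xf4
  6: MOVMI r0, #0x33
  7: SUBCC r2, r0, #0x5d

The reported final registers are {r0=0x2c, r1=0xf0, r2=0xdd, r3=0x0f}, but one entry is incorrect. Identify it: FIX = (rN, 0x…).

0: ✓ CMP  NZCV=1000
1: · ADDHI
2: ✓ MOVVC  r3←0x0f
3: ✓ ADDMI  r0←0x2c
4: ✓ CMP  NZCV=0000
5: ✓ MOVPL  r2←0xf4
6: · MOVMI
7: ✓ SUBCC  r2←0xcf

FIX = (r2, 0xcf)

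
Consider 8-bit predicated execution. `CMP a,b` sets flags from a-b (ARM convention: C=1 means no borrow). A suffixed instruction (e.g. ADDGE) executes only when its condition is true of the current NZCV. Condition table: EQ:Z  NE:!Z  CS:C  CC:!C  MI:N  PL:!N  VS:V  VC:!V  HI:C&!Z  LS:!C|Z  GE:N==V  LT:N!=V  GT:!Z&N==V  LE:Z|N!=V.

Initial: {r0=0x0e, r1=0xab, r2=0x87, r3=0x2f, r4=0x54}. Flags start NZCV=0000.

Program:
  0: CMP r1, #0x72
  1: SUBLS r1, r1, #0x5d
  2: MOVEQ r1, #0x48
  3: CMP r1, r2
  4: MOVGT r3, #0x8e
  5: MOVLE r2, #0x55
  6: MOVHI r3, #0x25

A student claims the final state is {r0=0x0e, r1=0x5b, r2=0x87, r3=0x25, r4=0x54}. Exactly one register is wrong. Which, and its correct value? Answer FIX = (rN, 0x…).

[0] flags=0011 → (cmp)
[1] flags=0011 LS?F → skip
[2] flags=0011 EQ?F → skip
[3] flags=0010 → (cmp)
[4] flags=0010 GT?T → r3=0x8e
[5] flags=0010 LE?F → skip
[6] flags=0010 HI?T → r3=0x25

FIX = (r1, 0xab)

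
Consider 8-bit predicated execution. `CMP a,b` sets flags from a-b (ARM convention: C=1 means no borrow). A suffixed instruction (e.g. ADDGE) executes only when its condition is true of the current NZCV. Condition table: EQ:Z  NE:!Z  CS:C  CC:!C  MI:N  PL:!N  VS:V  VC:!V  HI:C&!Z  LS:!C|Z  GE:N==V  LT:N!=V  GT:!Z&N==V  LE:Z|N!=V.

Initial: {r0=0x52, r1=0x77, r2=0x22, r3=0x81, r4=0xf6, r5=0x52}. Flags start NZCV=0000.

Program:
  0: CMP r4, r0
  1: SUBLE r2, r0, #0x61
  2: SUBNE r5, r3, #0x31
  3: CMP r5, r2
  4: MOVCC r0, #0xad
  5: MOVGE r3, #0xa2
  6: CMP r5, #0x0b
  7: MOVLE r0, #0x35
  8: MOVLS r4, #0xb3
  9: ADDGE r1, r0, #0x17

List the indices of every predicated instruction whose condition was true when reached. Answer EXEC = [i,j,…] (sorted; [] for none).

EXEC = [1,2,4,5,9]

[0] flags=1010 → (cmp)
[1] flags=1010 LE?T → r2=0xf1
[2] flags=1010 NE?T → r5=0x50
[3] flags=0000 → (cmp)
[4] flags=0000 CC?T → r0=0xad
[5] flags=0000 GE?T → r3=0xa2
[6] flags=0010 → (cmp)
[7] flags=0010 LE?F → skip
[8] flags=0010 LS?F → skip
[9] flags=0010 GE?T → r1=0xc4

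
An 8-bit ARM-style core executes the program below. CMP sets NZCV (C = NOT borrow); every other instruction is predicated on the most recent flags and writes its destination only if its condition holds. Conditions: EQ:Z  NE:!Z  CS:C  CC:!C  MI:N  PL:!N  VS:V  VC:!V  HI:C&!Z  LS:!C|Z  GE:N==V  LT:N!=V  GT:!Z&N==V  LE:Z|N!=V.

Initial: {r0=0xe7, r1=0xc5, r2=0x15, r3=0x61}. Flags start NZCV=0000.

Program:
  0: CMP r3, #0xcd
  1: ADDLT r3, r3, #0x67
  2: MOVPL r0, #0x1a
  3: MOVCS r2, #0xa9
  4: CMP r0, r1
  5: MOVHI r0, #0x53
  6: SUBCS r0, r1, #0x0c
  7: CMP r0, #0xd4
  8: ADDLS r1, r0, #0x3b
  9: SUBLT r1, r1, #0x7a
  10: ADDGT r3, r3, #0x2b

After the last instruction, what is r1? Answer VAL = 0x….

VAL = 0x7a

[0] flags=1001 → (cmp)
[1] flags=1001 LT?F → skip
[2] flags=1001 PL?F → skip
[3] flags=1001 CS?F → skip
[4] flags=0010 → (cmp)
[5] flags=0010 HI?T → r0=0x53
[6] flags=0010 CS?T → r0=0xb9
[7] flags=1000 → (cmp)
[8] flags=1000 LS?T → r1=0xf4
[9] flags=1000 LT?T → r1=0x7a
[10] flags=1000 GT?F → skip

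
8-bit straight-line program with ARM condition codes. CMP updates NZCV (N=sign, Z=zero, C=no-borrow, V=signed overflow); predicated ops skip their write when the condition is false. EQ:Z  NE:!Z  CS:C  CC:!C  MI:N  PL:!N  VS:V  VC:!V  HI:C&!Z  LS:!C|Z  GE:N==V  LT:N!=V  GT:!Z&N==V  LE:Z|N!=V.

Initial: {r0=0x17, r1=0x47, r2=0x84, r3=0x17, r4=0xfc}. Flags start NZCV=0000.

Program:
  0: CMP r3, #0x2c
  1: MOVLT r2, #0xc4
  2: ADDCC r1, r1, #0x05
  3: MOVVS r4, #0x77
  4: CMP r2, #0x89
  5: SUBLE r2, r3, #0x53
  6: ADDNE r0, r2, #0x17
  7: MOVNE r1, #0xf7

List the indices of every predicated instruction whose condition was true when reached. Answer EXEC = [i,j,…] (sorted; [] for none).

EXEC = [1,2,6,7]

0: ✓ CMP  NZCV=1000
1: ✓ MOVLT  r2←0xc4
2: ✓ ADDCC  r1←0x4c
3: · MOVVS
4: ✓ CMP  NZCV=0010
5: · SUBLE
6: ✓ ADDNE  r0←0xdb
7: ✓ MOVNE  r1←0xf7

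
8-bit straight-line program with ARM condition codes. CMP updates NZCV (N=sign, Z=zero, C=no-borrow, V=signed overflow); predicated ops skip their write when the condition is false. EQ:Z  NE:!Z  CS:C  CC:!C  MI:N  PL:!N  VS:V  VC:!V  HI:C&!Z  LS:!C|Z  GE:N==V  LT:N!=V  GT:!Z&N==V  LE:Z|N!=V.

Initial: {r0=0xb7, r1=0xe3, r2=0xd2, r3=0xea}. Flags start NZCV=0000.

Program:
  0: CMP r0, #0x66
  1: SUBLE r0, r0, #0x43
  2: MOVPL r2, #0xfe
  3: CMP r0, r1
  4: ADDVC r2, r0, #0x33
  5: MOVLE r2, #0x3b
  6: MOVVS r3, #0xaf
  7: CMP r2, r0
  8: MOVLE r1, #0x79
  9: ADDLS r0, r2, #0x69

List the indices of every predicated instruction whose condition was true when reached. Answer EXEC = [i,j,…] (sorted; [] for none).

0: ✓ CMP  NZCV=0011
1: ✓ SUBLE  r0←0x74
2: ✓ MOVPL  r2←0xfe
3: ✓ CMP  NZCV=1001
4: · ADDVC
5: · MOVLE
6: ✓ MOVVS  r3←0xaf
7: ✓ CMP  NZCV=1010
8: ✓ MOVLE  r1←0x79
9: · ADDLS

EXEC = [1,2,6,8]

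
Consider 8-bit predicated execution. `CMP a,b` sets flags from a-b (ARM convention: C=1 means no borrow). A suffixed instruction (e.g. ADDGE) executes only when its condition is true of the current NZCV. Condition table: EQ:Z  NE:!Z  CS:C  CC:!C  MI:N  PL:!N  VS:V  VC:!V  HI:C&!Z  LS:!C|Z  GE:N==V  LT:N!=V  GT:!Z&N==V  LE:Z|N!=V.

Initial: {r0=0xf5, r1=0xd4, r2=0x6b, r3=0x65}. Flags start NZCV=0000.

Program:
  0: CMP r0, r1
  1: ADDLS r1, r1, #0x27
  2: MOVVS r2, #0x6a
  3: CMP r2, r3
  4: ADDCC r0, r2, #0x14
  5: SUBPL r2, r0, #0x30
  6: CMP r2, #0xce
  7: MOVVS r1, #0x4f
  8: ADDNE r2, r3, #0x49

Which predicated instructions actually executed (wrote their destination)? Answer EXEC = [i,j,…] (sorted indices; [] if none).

[0] flags=0010 → (cmp)
[1] flags=0010 LS?F → skip
[2] flags=0010 VS?F → skip
[3] flags=0010 → (cmp)
[4] flags=0010 CC?F → skip
[5] flags=0010 PL?T → r2=0xc5
[6] flags=1000 → (cmp)
[7] flags=1000 VS?F → skip
[8] flags=1000 NE?T → r2=0xae

EXEC = [5,8]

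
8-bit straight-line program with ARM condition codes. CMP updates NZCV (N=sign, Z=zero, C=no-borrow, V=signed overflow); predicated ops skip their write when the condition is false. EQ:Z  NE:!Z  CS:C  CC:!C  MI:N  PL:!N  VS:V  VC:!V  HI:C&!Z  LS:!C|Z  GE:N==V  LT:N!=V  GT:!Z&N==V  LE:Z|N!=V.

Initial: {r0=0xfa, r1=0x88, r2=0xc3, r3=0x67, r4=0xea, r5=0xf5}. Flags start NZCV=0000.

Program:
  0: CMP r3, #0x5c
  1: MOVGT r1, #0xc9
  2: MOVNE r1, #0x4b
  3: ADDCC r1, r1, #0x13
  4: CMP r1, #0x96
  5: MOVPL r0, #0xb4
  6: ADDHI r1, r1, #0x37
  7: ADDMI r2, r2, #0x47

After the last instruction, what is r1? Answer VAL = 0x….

VAL = 0x4b

[0] flags=0010 → (cmp)
[1] flags=0010 GT?T → r1=0xc9
[2] flags=0010 NE?T → r1=0x4b
[3] flags=0010 CC?F → skip
[4] flags=1001 → (cmp)
[5] flags=1001 PL?F → skip
[6] flags=1001 HI?F → skip
[7] flags=1001 MI?T → r2=0x0a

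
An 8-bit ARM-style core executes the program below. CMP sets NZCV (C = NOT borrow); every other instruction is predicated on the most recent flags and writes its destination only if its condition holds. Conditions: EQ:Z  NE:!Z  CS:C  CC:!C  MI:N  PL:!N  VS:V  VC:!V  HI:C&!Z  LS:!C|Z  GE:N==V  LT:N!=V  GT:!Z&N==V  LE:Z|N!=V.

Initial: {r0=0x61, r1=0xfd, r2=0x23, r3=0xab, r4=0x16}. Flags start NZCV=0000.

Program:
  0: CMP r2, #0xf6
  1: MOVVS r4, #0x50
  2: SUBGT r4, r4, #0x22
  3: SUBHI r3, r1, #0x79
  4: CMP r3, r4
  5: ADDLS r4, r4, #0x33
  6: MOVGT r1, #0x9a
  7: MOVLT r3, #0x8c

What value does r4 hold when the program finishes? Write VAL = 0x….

VAL = 0x27

[0] flags=0000 → (cmp)
[1] flags=0000 VS?F → skip
[2] flags=0000 GT?T → r4=0xf4
[3] flags=0000 HI?F → skip
[4] flags=1000 → (cmp)
[5] flags=1000 LS?T → r4=0x27
[6] flags=1000 GT?F → skip
[7] flags=1000 LT?T → r3=0x8c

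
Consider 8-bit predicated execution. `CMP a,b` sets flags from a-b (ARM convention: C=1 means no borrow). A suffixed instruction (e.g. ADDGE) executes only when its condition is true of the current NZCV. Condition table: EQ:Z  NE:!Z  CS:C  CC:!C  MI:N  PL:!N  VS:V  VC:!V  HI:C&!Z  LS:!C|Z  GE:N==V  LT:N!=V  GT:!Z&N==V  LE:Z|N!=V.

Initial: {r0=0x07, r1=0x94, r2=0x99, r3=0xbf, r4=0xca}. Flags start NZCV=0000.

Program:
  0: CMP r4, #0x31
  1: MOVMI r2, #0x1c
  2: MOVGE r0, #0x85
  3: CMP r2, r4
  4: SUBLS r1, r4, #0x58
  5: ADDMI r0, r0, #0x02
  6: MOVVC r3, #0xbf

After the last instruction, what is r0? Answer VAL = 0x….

0: ✓ CMP  NZCV=1010
1: ✓ MOVMI  r2←0x1c
2: · MOVGE
3: ✓ CMP  NZCV=0000
4: ✓ SUBLS  r1←0x72
5: · ADDMI
6: ✓ MOVVC  r3←0xbf

VAL = 0x07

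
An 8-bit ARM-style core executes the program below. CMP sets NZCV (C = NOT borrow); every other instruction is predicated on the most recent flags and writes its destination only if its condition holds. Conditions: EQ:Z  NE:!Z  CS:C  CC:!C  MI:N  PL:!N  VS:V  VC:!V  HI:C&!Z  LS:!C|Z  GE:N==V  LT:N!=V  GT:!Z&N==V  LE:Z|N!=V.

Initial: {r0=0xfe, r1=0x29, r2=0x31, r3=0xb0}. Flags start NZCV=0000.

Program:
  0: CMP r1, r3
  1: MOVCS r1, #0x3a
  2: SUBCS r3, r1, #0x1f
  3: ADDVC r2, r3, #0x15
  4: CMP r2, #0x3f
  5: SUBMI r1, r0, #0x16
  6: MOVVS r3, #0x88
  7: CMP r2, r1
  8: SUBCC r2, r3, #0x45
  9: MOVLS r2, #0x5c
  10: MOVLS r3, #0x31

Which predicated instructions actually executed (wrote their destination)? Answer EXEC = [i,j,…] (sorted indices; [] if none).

0: ✓ CMP  NZCV=0000
1: · MOVCS
2: · SUBCS
3: ✓ ADDVC  r2←0xc5
4: ✓ CMP  NZCV=1010
5: ✓ SUBMI  r1←0xe8
6: · MOVVS
7: ✓ CMP  NZCV=1000
8: ✓ SUBCC  r2←0x6b
9: ✓ MOVLS  r2←0x5c
10: ✓ MOVLS  r3←0x31

EXEC = [3,5,8,9,10]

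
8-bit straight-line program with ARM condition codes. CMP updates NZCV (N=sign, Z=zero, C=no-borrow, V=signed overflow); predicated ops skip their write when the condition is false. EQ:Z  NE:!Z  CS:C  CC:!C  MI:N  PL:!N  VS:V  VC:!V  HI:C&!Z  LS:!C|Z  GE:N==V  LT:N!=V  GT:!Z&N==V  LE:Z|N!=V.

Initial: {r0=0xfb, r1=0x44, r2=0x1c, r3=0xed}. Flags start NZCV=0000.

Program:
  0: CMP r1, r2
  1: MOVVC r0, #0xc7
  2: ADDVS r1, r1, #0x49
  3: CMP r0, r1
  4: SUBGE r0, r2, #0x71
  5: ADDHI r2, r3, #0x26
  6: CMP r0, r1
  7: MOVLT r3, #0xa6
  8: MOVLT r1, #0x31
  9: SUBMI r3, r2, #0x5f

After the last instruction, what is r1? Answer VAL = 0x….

VAL = 0x31

[0] flags=0010 → (cmp)
[1] flags=0010 VC?T → r0=0xc7
[2] flags=0010 VS?F → skip
[3] flags=1010 → (cmp)
[4] flags=1010 GE?F → skip
[5] flags=1010 HI?T → r2=0x13
[6] flags=1010 → (cmp)
[7] flags=1010 LT?T → r3=0xa6
[8] flags=1010 LT?T → r1=0x31
[9] flags=1010 MI?T → r3=0xb4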